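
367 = 367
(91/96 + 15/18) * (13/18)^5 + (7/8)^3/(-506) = 889027091/2549657088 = 0.35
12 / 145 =0.08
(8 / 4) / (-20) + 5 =49 / 10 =4.90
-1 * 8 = -8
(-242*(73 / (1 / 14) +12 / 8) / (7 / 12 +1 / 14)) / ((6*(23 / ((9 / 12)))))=-20559 / 10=-2055.90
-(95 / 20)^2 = -361 / 16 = -22.56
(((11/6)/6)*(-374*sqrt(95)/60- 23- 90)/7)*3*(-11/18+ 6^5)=-176918.35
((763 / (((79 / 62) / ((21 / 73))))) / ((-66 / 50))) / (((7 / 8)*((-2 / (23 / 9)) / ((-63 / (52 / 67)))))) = -12757245550 / 824681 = -15469.31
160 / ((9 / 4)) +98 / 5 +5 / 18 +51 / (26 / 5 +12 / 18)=394741 / 3960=99.68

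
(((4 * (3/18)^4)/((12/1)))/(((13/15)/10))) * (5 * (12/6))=125/4212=0.03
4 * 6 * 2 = 48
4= 4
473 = 473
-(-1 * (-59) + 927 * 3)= -2840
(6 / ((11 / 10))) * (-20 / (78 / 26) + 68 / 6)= 25.45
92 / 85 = 1.08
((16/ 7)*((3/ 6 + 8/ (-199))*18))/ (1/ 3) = 79056/ 1393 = 56.75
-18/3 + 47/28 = -121/28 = -4.32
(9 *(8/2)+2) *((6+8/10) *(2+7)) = 11628/5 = 2325.60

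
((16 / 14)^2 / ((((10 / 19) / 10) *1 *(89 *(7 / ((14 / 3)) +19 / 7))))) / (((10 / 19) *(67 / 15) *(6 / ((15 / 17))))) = 173280 / 41866223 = 0.00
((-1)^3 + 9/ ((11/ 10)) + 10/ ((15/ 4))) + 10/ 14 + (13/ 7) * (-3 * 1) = 1153/ 231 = 4.99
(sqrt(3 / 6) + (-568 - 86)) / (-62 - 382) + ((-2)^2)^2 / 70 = 4407 / 2590 - sqrt(2) / 888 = 1.70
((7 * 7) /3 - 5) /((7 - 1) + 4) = 17 /15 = 1.13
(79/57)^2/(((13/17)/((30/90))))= 106097/126711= 0.84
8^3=512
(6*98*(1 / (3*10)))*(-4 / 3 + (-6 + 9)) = 98 / 3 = 32.67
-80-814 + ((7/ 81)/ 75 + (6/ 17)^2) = -1569352727/ 1755675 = -893.87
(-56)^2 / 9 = 3136 / 9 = 348.44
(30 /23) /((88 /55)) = 75 /92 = 0.82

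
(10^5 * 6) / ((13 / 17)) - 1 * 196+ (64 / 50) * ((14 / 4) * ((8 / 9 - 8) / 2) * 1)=2294380108 / 2925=784403.46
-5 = -5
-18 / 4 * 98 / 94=-441 / 94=-4.69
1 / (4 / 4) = 1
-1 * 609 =-609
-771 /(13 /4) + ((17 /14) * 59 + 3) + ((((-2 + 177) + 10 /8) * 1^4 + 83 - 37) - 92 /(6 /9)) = -28515 /364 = -78.34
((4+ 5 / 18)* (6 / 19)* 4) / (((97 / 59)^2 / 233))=249810484 / 536313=465.79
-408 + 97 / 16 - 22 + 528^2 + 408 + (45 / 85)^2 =1289024817 / 4624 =278768.34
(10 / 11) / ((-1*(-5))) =2 / 11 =0.18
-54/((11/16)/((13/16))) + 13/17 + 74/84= -488303/7854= -62.17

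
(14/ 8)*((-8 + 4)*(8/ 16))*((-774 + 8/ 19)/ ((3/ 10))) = 514430/ 57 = 9025.09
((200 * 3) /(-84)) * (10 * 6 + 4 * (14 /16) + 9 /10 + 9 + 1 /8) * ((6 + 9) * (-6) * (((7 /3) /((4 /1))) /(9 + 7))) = 220575 /128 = 1723.24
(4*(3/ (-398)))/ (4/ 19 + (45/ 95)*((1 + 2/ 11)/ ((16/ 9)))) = -20064/ 349643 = -0.06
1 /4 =0.25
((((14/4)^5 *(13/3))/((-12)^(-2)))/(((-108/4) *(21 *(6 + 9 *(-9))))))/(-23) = -31213/93150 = -0.34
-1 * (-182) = 182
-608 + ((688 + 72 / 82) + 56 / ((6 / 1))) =11096 / 123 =90.21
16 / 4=4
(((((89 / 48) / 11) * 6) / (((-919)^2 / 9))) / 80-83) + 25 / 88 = -491804760719 / 5945709440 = -82.72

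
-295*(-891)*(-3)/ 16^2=-788535/ 256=-3080.21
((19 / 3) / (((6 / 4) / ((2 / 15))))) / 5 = 76 / 675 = 0.11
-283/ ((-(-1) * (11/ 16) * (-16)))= 283/ 11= 25.73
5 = 5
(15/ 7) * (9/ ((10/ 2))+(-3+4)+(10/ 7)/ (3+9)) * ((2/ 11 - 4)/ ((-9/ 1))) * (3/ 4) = 613/ 308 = 1.99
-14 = -14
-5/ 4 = -1.25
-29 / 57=-0.51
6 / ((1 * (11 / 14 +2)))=2.15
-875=-875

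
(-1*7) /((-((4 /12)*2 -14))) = -0.52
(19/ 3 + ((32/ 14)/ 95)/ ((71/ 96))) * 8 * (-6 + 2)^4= 1846667264/ 141645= 13037.29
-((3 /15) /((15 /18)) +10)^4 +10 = -10985.12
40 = 40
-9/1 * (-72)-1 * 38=610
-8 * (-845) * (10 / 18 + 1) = 94640 / 9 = 10515.56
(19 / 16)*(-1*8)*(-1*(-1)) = -19 / 2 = -9.50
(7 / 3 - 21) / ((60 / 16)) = -224 / 45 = -4.98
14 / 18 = 7 / 9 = 0.78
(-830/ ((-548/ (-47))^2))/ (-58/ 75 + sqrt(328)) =-5156634375 * sqrt(82)/ 138262664336-1993898625/ 138262664336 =-0.35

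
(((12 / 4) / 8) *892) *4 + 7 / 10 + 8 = 13467 / 10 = 1346.70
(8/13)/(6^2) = 2/117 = 0.02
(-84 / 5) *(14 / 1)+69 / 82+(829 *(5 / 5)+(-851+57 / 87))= -3040313 / 11890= -255.70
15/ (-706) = -15/ 706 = -0.02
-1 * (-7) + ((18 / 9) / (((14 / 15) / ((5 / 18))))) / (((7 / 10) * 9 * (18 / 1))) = 166823 / 23814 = 7.01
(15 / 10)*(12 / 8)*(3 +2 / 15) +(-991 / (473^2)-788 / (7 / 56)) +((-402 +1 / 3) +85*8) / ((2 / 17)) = -52770347503 / 13423740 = -3931.12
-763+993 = 230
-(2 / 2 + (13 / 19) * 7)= -110 / 19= -5.79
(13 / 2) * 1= 13 / 2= 6.50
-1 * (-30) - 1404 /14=-492 /7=-70.29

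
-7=-7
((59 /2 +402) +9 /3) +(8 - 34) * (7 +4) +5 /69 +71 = 30301 /138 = 219.57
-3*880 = -2640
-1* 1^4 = -1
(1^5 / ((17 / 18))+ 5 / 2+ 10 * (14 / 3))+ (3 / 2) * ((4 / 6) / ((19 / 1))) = 97439 / 1938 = 50.28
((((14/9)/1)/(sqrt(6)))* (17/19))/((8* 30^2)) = 119* sqrt(6)/3693600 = 0.00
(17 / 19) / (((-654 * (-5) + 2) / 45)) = 0.01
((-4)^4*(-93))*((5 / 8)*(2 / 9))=-9920 / 3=-3306.67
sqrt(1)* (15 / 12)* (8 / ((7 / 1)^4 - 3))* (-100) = -500 / 1199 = -0.42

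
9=9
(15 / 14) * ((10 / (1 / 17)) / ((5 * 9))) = 85 / 21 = 4.05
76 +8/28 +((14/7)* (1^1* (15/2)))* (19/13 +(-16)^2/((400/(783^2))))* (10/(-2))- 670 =-2678036755/91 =-29428975.33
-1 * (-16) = 16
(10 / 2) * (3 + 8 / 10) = 19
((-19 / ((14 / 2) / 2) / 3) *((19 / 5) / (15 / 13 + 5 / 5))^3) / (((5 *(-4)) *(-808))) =-286315237 / 465601920000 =-0.00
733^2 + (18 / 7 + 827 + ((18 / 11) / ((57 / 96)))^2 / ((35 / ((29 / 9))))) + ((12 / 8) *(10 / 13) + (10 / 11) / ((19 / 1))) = 10695066361153 / 19874855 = 538120.47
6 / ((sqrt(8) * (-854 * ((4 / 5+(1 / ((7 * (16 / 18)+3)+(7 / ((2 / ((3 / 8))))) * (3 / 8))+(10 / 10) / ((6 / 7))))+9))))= -503595 * sqrt(2) / 3173804746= -0.00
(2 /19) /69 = 0.00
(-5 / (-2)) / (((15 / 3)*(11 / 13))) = 13 / 22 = 0.59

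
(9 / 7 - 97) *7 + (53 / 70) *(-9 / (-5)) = -234023 / 350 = -668.64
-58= -58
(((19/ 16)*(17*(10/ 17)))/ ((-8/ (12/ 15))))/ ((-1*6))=19/ 96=0.20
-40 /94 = -20 /47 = -0.43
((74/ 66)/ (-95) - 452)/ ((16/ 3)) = -84.75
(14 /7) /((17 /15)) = 30 /17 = 1.76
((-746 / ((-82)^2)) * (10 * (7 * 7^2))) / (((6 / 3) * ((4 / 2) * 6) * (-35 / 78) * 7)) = 33943 / 6724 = 5.05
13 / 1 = 13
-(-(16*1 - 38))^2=-484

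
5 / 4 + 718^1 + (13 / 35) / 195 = 1510429 / 2100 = 719.25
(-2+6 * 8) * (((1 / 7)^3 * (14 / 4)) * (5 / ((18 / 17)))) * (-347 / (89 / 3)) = -678385 / 26166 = -25.93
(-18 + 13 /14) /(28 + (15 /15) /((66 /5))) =-7887 /12971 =-0.61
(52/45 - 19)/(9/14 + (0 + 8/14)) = -11242/765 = -14.70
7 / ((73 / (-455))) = -3185 / 73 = -43.63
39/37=1.05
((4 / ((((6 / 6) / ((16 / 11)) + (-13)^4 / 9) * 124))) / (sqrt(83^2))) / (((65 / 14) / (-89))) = -179424 / 76443508375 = -0.00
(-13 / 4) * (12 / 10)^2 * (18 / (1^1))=-2106 / 25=-84.24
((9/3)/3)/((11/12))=12/11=1.09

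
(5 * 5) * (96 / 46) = 1200 / 23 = 52.17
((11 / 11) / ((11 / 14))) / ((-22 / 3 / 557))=-11697 / 121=-96.67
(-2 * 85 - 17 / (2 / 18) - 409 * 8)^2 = 12924025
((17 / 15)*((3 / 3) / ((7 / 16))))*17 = 4624 / 105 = 44.04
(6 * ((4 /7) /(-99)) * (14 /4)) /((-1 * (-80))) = -1 /660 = -0.00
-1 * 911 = -911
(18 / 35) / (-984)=-3 / 5740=-0.00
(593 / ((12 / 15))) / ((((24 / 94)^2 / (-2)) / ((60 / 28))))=-32748425 / 672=-48732.78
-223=-223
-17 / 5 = -3.40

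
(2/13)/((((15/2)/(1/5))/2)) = 8/975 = 0.01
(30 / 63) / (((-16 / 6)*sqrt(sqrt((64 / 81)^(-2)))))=-10 / 63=-0.16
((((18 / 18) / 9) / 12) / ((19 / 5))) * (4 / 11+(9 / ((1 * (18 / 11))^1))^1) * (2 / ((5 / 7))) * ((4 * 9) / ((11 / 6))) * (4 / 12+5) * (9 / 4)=21672 / 2299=9.43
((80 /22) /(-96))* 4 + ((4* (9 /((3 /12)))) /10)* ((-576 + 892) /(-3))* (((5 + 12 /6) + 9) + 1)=-4254649 /165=-25785.75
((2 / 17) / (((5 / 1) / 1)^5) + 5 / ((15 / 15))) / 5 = 265627 / 265625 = 1.00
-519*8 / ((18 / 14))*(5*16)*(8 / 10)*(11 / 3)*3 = -6820352 / 3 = -2273450.67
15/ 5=3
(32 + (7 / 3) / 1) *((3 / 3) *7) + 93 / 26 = 19025 / 78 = 243.91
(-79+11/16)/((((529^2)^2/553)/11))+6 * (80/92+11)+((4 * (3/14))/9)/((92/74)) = 1875922468217141/26312491054416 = 71.29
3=3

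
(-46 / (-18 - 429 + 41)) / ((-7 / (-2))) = 46 / 1421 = 0.03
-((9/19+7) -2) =-104/19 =-5.47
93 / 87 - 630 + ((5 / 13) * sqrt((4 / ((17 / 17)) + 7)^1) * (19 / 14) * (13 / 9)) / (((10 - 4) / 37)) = -18239 / 29 + 3515 * sqrt(11) / 756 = -613.51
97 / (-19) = -5.11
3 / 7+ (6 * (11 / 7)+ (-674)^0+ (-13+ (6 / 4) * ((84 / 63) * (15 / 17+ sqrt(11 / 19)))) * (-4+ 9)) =-5393 / 119+ 10 * sqrt(209) / 19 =-37.71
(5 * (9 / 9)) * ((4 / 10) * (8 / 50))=8 / 25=0.32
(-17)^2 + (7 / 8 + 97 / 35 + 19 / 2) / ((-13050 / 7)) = 16761591 / 58000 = 288.99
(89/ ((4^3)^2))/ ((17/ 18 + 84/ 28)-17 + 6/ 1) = -801/ 260096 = -0.00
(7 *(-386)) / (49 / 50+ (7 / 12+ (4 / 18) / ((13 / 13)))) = -2431800 / 1607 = -1513.25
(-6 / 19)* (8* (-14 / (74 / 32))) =10752 / 703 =15.29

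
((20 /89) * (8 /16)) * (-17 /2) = -85 /89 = -0.96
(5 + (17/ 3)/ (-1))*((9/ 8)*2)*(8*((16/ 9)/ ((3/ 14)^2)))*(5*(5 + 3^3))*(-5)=10035200/ 27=371674.07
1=1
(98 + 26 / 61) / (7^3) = 6004 / 20923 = 0.29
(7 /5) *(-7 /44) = -49 /220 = -0.22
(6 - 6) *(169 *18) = 0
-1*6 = -6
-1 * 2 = -2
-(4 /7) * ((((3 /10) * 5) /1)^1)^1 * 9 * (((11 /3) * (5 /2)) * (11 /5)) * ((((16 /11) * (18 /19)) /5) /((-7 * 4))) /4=1782 /4655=0.38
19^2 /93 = 361 /93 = 3.88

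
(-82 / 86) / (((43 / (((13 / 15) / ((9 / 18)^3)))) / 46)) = -7.07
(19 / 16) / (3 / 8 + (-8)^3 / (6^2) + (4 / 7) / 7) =-8379 / 97130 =-0.09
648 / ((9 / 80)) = 5760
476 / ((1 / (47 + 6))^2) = 1337084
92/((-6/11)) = -506/3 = -168.67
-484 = -484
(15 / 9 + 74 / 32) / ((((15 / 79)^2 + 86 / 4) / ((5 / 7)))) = 5960155 / 45160584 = 0.13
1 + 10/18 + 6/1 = 68/9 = 7.56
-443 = -443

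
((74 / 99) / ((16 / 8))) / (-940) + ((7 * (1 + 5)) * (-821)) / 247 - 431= -13115792479 / 22985820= -570.60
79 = 79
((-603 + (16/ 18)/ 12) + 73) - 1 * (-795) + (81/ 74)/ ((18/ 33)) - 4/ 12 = 1065923/ 3996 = 266.75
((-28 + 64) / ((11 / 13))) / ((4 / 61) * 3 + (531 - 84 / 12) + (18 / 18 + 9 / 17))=80886 / 999493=0.08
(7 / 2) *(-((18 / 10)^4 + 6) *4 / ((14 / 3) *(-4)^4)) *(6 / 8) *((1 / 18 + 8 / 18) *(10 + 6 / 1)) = -92799 / 80000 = -1.16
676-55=621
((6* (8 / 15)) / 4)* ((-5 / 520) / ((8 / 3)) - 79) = -65731 / 1040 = -63.20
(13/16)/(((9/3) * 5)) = 0.05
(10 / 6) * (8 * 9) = 120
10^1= 10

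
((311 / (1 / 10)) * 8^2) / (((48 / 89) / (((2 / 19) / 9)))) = 2214320 / 513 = 4316.41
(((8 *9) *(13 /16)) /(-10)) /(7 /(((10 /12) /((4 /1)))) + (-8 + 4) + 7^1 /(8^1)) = -234 /1219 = -0.19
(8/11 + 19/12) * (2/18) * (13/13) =305/1188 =0.26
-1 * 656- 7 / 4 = -657.75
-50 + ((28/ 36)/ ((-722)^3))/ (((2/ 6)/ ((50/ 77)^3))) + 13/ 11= -449364330846964/ 9204855938817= -48.82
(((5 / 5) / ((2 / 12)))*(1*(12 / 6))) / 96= 1 / 8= 0.12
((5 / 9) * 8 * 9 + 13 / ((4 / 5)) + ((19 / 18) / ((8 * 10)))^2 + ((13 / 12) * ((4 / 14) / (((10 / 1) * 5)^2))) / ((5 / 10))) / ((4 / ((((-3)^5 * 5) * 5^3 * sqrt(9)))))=-183709377279 / 28672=-6407274.60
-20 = -20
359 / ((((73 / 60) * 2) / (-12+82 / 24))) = -184885 / 146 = -1266.34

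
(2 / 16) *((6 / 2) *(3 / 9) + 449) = 225 / 4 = 56.25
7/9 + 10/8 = 73/36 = 2.03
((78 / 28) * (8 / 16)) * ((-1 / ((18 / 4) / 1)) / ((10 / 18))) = -39 / 70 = -0.56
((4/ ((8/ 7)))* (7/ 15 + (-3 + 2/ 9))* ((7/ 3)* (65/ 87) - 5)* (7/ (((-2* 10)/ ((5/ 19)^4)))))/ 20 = -1353625/ 612248058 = -0.00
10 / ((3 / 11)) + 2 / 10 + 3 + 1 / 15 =39.93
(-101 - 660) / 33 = -761 / 33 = -23.06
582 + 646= 1228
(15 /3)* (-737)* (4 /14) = -7370 /7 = -1052.86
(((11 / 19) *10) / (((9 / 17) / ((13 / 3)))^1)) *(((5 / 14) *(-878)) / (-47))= 53360450 / 168777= 316.16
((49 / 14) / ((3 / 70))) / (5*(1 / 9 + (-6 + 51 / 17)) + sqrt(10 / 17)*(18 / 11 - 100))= 19654635 / 91352314 - 7873173*sqrt(170) / 91352314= -0.91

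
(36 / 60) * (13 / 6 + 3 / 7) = 109 / 70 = 1.56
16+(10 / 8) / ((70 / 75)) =971 / 56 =17.34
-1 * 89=-89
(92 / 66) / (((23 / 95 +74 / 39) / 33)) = 170430 / 7927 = 21.50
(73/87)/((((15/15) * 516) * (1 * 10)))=73/448920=0.00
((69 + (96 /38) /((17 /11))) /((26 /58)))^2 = 2590301025 /104329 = 24828.20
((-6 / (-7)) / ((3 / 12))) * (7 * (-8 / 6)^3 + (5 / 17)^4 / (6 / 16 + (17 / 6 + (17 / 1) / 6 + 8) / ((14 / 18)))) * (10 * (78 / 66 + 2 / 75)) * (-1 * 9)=5712874573696 / 923324655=6187.29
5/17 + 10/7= 205/119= 1.72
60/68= 15/17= 0.88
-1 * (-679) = 679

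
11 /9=1.22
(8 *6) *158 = 7584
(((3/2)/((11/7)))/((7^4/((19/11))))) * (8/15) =76/207515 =0.00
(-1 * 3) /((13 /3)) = -9 /13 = -0.69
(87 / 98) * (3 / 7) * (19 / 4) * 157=778563 / 2744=283.73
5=5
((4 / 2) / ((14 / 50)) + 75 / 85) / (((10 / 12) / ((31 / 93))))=3.21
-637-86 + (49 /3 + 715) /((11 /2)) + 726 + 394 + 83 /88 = 140161 /264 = 530.91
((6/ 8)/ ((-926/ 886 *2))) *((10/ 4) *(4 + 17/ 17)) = -33225/ 7408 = -4.49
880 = 880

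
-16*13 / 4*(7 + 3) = -520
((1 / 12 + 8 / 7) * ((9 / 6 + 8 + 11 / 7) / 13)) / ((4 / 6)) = 15965 / 10192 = 1.57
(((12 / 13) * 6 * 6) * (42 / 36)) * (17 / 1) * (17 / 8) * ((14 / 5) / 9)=28322 / 65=435.72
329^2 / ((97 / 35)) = 3788435 / 97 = 39056.03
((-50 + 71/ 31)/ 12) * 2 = -493/ 62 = -7.95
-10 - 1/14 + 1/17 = -2383/238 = -10.01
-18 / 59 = -0.31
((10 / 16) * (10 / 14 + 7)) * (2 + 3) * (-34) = -11475 / 14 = -819.64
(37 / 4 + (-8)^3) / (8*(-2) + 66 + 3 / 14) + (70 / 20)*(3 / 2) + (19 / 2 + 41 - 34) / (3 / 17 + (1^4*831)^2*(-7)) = -183404954727 / 38513506312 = -4.76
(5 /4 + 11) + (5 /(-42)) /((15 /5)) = 3077 /252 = 12.21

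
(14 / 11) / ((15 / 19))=266 / 165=1.61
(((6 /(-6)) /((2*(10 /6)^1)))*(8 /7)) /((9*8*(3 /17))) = -0.03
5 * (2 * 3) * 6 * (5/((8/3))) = 675/2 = 337.50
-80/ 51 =-1.57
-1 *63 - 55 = -118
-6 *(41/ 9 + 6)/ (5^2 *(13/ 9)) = -114/ 65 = -1.75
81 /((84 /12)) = 81 /7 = 11.57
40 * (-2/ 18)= -4.44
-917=-917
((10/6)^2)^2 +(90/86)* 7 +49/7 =76771/3483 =22.04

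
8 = 8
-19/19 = -1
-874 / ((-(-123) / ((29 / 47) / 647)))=-25346 / 3740307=-0.01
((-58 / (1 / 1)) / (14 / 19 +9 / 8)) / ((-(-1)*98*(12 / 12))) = -4408 / 13867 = -0.32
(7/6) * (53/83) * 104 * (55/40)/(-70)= -7579/4980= -1.52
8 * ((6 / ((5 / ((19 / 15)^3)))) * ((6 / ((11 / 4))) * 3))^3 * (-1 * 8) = -84590643846578176 / 324951171875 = -260318.01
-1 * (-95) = 95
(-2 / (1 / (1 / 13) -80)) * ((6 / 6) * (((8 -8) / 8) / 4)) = 0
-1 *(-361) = 361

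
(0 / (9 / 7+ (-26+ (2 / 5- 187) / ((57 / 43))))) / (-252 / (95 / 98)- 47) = 0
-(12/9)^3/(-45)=64/1215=0.05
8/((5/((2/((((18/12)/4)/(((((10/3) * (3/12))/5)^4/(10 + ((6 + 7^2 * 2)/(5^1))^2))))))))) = 20/1344519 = 0.00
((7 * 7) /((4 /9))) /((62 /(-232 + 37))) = -85995 /248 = -346.75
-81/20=-4.05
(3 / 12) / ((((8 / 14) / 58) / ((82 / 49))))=1189 / 28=42.46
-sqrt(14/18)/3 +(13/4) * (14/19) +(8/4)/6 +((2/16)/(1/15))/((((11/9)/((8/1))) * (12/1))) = 9407/2508 - sqrt(7)/9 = 3.46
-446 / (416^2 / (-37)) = 8251 / 86528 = 0.10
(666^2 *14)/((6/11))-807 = 11383797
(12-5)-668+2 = -659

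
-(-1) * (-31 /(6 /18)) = -93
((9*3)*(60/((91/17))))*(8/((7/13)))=220320/49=4496.33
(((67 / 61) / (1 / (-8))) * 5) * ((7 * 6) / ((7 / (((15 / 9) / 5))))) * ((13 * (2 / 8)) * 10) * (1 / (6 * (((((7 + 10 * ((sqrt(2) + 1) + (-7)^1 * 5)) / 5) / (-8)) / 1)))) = -386724000 / 6752029 - 34840000 * sqrt(2) / 20256087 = -59.71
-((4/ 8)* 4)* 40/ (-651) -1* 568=-369688/ 651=-567.88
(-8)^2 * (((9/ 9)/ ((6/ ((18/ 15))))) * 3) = 192/ 5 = 38.40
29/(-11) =-29/11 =-2.64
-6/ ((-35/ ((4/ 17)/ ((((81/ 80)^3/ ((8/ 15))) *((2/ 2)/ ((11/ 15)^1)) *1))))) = 2883584/ 189724437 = 0.02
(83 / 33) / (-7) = -83 / 231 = -0.36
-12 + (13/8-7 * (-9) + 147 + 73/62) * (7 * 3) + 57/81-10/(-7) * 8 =209470175/46872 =4468.98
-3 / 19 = -0.16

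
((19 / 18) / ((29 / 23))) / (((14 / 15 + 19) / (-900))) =-14250 / 377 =-37.80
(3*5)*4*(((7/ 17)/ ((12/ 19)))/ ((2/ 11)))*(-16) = -58520/ 17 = -3442.35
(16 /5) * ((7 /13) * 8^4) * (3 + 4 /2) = 458752 /13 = 35288.62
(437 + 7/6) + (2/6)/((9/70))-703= -14161/54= -262.24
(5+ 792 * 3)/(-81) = -2381/81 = -29.40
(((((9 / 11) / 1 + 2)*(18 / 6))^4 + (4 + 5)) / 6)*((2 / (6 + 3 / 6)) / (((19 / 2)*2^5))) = 12489495 / 14465308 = 0.86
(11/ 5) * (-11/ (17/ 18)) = -2178/ 85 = -25.62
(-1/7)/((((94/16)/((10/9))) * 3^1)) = -80/8883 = -0.01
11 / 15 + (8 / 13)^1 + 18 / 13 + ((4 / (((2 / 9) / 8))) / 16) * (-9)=-1174 / 15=-78.27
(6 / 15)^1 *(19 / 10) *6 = 114 / 25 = 4.56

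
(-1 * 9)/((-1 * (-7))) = -9/7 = -1.29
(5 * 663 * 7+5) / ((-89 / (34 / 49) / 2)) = -1578280 / 4361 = -361.91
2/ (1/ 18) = 36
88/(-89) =-88/89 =-0.99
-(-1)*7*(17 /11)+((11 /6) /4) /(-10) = 28439 /2640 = 10.77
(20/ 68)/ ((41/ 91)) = 455/ 697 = 0.65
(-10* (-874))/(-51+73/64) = -559360/3191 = -175.29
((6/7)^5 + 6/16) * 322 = 2590467/9604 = 269.73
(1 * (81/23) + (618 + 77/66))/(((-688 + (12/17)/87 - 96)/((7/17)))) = -0.33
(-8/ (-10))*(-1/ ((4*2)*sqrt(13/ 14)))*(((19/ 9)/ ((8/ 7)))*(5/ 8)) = -133*sqrt(182)/ 14976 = -0.12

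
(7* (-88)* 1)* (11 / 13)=-6776 / 13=-521.23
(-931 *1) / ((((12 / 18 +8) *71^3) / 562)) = -784833 / 4652843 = -0.17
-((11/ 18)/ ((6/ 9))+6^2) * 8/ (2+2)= -443/ 6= -73.83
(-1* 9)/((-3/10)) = 30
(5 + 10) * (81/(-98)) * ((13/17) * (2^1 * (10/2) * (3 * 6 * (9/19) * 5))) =-63969750/15827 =-4041.81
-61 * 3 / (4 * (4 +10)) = -183 / 56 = -3.27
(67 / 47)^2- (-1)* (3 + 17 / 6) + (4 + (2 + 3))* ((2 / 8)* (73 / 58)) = 16446823 / 1537464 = 10.70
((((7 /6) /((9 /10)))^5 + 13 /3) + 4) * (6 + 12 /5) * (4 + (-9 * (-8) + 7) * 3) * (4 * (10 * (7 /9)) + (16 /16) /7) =32665836094760 /43046721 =758846.09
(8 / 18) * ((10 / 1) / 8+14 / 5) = 9 / 5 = 1.80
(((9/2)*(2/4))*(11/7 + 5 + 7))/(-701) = -855/19628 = -0.04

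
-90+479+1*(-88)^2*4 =31365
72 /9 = 8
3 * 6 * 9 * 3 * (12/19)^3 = 839808/6859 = 122.44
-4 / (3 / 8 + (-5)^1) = 32 / 37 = 0.86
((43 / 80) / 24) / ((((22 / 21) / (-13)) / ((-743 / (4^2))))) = 2907359 / 225280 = 12.91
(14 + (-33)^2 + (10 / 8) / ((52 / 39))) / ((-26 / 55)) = -971465 / 416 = -2335.25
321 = 321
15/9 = 5/3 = 1.67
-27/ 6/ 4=-9/ 8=-1.12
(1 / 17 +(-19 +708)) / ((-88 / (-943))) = 7383.89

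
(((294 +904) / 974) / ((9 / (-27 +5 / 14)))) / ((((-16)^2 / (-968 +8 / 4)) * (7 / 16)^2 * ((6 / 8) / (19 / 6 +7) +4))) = 626936162 / 35579733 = 17.62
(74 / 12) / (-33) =-0.19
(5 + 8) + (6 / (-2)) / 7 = 88 / 7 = 12.57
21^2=441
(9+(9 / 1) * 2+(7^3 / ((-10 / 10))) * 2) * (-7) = 4613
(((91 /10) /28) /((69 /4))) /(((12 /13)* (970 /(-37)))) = -6253 /8031600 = -0.00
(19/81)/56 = 19/4536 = 0.00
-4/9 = -0.44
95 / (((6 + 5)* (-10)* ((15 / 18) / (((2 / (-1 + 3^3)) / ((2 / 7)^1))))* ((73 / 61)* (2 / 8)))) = -48678 / 52195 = -0.93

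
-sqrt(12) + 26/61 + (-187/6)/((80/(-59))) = 19.95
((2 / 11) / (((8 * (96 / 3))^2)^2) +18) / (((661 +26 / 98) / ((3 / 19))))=62504659058835 / 14542797918961664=0.00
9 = 9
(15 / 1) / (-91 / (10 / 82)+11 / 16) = -1200 / 59641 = -0.02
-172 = -172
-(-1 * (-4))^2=-16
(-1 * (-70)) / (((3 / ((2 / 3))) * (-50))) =-14 / 45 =-0.31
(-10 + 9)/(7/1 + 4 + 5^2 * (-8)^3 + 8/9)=9/115093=0.00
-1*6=-6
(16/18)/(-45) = -8/405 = -0.02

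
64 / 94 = 0.68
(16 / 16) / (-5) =-0.20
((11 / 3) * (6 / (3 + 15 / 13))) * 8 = 1144 / 27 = 42.37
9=9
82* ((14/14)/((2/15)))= 615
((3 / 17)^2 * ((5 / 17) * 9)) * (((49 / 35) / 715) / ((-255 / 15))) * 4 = -2268 / 59717515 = -0.00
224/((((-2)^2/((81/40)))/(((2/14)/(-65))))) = -81/325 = -0.25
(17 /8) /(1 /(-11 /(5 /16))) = -374 /5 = -74.80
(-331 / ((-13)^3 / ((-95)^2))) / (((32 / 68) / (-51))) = -2589967425 / 17576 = -147358.18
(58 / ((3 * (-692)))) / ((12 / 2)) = -29 / 6228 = -0.00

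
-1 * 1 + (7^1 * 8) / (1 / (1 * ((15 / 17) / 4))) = 193 / 17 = 11.35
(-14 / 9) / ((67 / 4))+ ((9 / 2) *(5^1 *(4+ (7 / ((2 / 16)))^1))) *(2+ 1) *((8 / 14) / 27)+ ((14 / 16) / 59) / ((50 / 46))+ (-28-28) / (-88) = 47266888391 / 547885800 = 86.27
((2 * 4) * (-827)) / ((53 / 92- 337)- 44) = 608672 / 34999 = 17.39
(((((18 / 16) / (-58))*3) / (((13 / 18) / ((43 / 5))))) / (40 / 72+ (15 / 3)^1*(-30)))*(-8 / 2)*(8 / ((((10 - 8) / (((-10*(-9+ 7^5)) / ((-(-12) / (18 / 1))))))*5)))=9478204308 / 2535325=3738.46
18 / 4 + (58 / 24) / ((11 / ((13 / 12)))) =7505 / 1584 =4.74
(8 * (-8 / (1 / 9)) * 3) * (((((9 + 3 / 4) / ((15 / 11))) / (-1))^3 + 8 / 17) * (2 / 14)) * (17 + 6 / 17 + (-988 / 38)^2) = 15800273274231 / 252875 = 62482543.84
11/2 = 5.50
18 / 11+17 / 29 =709 / 319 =2.22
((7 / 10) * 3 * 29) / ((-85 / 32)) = -9744 / 425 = -22.93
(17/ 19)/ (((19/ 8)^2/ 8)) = 8704/ 6859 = 1.27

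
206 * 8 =1648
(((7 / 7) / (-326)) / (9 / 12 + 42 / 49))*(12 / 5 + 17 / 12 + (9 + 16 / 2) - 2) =-7903 / 220050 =-0.04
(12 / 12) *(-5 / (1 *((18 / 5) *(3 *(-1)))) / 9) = 25 / 486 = 0.05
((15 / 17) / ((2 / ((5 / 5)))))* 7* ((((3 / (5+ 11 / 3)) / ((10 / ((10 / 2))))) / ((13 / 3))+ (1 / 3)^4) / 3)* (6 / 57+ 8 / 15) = 140287 / 4081428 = 0.03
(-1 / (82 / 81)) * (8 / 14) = -162 / 287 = -0.56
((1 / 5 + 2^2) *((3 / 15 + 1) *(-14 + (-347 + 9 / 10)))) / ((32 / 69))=-15653547 / 4000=-3913.39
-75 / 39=-25 / 13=-1.92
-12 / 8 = -3 / 2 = -1.50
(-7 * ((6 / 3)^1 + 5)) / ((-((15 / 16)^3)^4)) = 13792273858822144 / 129746337890625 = 106.30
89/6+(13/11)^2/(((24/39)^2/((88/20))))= 31.06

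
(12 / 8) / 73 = 3 / 146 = 0.02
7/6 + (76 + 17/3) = 497/6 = 82.83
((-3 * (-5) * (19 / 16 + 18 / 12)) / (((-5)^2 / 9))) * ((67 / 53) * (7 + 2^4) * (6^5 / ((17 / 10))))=1739006172 / 901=1930084.54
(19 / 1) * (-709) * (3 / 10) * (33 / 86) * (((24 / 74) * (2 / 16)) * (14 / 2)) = -28006209 / 63640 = -440.07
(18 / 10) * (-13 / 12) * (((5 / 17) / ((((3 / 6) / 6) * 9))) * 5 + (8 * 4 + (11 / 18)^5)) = -14217429967 / 214151040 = -66.39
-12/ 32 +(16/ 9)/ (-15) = -533/ 1080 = -0.49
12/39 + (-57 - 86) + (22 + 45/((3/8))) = -9/13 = -0.69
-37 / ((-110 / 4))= 74 / 55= 1.35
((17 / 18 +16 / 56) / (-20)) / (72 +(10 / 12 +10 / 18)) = -31 / 36988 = -0.00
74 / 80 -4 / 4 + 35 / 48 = 0.65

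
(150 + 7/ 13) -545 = -5128/ 13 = -394.46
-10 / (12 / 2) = -5 / 3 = -1.67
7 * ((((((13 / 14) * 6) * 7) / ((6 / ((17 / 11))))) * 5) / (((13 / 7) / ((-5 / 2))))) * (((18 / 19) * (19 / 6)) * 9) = -562275 / 44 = -12778.98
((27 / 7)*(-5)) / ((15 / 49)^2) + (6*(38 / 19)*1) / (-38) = -19581 / 95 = -206.12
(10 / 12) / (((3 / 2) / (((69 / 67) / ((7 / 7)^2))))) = 115 / 201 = 0.57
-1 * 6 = -6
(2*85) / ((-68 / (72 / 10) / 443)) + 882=-7092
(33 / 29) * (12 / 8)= 99 / 58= 1.71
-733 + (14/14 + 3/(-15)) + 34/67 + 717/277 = -67657214/92795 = -729.10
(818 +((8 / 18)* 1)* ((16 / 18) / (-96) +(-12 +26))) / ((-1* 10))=-40057 / 486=-82.42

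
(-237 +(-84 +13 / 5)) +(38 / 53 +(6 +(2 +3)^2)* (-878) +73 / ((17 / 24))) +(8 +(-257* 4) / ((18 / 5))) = -1123509238 / 40545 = -27710.18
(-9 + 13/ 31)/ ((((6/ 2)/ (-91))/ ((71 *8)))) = 13749008/ 93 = 147838.80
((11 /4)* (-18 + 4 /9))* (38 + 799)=-80817 /2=-40408.50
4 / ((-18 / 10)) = -20 / 9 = -2.22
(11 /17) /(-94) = -11 /1598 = -0.01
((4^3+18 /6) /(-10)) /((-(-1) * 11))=-67 /110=-0.61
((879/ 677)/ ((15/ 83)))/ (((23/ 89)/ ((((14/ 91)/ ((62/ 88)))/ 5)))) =1.21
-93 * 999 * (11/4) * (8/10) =-1021977/5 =-204395.40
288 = 288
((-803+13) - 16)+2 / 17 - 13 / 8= -109821 / 136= -807.51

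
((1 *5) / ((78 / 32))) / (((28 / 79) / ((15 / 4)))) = 1975 / 91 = 21.70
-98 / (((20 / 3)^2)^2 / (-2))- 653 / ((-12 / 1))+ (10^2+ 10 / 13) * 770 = 121129044791 / 1560000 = 77646.82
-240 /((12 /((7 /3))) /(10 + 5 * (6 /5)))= -2240 /3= -746.67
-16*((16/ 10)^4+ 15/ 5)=-95536/ 625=-152.86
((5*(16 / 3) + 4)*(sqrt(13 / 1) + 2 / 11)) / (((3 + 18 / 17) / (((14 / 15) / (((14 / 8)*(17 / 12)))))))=10.77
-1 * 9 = -9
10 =10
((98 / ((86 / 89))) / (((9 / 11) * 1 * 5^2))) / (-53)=-47971 / 512775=-0.09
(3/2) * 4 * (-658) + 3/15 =-19739/5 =-3947.80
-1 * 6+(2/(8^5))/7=-688127/114688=-6.00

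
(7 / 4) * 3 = 21 / 4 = 5.25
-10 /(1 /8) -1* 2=-82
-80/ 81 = -0.99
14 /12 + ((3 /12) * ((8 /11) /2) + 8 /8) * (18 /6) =293 /66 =4.44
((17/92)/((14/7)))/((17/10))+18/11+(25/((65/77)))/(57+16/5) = 1234749/565708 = 2.18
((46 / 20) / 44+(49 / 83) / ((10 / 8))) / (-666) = -19157 / 24322320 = -0.00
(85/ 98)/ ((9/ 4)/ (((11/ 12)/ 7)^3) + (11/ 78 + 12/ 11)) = 0.00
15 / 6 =5 / 2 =2.50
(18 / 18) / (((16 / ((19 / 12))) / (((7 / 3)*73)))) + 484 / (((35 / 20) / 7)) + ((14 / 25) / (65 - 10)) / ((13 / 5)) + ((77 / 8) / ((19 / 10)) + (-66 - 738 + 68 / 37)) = 1673103506117 / 1447617600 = 1155.76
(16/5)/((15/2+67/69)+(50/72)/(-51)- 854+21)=-675648/174093925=-0.00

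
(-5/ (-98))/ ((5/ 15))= 15/ 98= 0.15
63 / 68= 0.93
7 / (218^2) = 7 / 47524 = 0.00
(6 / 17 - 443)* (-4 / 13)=30100 / 221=136.20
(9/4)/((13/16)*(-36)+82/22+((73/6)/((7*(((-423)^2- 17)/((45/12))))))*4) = -61993008/703209601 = -0.09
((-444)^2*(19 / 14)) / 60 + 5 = 156241 / 35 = 4464.03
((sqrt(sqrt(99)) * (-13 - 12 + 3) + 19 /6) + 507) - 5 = -22 * 11^(1 /4) * sqrt(3) + 3031 /6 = 435.77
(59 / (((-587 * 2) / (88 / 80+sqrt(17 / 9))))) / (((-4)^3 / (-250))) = -7375 * sqrt(17) / 112704 - 16225 / 75136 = -0.49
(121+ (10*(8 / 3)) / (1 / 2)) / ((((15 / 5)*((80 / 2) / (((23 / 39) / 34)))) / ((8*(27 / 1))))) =12029 / 2210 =5.44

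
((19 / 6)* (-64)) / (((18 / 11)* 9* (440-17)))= -0.03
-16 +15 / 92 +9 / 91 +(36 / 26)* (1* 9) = -27431 / 8372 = -3.28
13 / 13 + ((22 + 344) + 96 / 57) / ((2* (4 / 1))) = 3569 / 76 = 46.96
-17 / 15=-1.13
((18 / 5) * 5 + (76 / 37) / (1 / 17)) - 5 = 1773 / 37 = 47.92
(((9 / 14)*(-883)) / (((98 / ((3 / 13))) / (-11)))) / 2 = 262251 / 35672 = 7.35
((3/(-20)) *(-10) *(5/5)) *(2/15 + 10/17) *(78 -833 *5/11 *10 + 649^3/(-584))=-69707858741/136510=-510642.87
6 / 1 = 6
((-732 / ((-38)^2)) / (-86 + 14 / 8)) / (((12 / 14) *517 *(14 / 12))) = 732 / 62896669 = 0.00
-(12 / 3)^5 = -1024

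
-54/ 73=-0.74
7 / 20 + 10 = 207 / 20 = 10.35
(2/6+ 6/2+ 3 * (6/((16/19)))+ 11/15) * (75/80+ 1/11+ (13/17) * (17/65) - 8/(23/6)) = -53051981/2428800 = -21.84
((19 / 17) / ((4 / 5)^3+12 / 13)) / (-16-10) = -2375 / 79288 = -0.03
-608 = -608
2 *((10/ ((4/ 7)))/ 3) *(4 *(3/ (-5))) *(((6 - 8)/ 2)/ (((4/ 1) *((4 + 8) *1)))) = 0.58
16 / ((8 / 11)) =22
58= 58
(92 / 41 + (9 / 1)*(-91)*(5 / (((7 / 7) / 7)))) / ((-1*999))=1175173 / 40959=28.69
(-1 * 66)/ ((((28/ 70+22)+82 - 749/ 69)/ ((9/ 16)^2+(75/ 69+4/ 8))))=-1.34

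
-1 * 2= -2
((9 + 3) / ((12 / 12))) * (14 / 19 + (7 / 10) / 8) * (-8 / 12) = -1253 / 190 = -6.59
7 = 7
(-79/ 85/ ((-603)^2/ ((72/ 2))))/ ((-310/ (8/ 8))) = 158/ 532283175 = 0.00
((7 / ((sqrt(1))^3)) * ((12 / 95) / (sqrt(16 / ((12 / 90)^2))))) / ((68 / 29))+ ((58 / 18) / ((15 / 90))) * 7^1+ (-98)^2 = 471871309 / 48450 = 9739.35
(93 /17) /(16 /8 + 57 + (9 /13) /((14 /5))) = 0.09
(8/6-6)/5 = -14/15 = -0.93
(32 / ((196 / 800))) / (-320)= -20 / 49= -0.41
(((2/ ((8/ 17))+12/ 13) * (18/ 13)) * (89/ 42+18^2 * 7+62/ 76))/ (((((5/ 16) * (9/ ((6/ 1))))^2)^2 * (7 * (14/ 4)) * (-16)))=-15973856509952/ 18585669375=-859.47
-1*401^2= -160801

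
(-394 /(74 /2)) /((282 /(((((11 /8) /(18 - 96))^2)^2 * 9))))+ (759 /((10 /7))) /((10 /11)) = 1284071466959141971 /2197134758707200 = 584.43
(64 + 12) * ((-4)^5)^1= -77824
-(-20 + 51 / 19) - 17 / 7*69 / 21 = 8692 / 931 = 9.34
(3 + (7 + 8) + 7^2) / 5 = 67 / 5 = 13.40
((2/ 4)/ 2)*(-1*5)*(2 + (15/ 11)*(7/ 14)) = -295/ 88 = -3.35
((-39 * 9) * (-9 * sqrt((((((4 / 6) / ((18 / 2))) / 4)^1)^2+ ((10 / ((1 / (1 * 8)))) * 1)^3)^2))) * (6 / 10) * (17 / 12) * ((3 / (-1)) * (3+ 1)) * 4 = -329951232221 / 5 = -65990246444.20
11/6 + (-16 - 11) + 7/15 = -247/10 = -24.70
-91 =-91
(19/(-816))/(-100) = 19/81600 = 0.00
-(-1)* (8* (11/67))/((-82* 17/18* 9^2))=-88/420291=-0.00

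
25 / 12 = 2.08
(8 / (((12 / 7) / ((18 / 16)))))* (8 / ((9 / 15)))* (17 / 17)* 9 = 630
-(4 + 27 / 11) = -71 / 11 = -6.45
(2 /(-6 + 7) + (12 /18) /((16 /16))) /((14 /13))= 52 /21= 2.48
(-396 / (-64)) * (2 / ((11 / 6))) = 27 / 4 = 6.75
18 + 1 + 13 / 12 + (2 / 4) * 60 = 601 / 12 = 50.08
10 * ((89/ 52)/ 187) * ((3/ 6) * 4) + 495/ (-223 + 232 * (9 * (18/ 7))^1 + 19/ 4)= 2174973/ 7791355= 0.28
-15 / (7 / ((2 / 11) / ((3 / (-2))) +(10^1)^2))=-16480 / 77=-214.03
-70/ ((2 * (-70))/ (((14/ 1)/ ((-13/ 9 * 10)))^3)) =-250047/ 549250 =-0.46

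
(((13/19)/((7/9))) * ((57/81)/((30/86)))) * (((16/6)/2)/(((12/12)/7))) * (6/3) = 4472/135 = 33.13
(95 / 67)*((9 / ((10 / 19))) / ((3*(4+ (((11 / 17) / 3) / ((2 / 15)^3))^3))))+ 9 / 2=1142763277846845 / 253946789690666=4.50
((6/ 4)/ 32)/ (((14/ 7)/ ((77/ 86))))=231/ 11008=0.02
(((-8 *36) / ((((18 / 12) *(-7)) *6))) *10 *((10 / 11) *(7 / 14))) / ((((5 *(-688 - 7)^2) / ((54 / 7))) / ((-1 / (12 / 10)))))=-576 / 10414019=-0.00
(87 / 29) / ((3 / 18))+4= 22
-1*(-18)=18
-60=-60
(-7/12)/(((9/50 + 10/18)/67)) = -35175/662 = -53.13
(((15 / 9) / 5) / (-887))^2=1 / 7080921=0.00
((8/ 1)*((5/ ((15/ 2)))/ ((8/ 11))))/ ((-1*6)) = -11/ 9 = -1.22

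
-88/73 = -1.21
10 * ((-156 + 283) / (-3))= -1270 / 3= -423.33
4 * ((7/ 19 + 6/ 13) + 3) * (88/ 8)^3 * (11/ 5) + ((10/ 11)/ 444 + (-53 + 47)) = 135272481403/ 3015870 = 44853.55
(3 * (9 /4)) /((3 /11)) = 99 /4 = 24.75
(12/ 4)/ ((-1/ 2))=-6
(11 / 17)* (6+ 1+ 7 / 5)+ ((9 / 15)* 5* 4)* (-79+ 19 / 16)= -315627 / 340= -928.31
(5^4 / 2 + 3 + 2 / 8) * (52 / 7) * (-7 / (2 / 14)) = -114933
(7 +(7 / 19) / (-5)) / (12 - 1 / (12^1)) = 7896 / 13585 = 0.58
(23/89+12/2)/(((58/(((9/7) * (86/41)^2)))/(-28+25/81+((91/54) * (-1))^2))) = -74633256031/4920041574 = -15.17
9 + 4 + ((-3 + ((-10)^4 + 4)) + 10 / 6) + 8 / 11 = 330541 / 33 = 10016.39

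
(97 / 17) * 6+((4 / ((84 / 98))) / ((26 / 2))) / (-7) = 22664 / 663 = 34.18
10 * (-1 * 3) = -30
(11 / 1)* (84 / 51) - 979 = -16335 / 17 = -960.88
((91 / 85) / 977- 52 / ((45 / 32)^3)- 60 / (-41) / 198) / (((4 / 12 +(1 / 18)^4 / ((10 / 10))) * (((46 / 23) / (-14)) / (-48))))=-88181986714092288 / 4680725542625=-18839.38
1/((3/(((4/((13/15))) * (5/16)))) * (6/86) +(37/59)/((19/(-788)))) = -1205075/31167824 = -0.04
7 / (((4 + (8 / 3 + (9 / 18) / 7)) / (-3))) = -882 / 283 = -3.12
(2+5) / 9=7 / 9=0.78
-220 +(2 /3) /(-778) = -256741 /1167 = -220.00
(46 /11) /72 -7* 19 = -132.94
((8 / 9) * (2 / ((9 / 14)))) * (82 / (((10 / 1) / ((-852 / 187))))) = -2608256 / 25245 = -103.32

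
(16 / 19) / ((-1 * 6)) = -8 / 57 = -0.14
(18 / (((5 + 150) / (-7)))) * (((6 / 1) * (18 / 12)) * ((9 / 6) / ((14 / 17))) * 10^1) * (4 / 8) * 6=-12393 / 31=-399.77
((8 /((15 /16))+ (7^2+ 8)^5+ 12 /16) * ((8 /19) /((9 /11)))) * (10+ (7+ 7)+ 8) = 25415472879808 /2565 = 9908566424.88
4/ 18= 0.22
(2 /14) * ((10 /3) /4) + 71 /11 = 3037 /462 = 6.57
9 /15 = 3 /5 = 0.60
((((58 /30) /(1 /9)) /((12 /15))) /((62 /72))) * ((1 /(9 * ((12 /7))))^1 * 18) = 1827 /62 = 29.47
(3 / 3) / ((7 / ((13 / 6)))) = 13 / 42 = 0.31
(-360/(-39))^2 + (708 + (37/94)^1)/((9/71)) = 811183811/142974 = 5673.65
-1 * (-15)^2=-225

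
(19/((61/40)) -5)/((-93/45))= -6825/1891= -3.61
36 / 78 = 0.46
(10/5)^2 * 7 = 28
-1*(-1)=1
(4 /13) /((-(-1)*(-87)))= -4 /1131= -0.00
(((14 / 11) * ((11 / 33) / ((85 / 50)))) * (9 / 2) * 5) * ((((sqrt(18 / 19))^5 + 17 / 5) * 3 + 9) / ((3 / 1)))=1020600 * sqrt(38) / 1282633 + 6720 / 187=40.84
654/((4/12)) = 1962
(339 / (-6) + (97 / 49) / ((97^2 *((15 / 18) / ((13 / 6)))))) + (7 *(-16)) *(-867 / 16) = 285774151 / 47530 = 6012.50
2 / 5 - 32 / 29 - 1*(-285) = 41223 / 145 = 284.30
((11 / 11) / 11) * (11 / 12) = 1 / 12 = 0.08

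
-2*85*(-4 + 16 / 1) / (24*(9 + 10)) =-85 / 19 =-4.47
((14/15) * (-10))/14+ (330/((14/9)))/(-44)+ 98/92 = -8545/1932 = -4.42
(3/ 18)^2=1/ 36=0.03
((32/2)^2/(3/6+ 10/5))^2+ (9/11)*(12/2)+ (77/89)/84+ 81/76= 14636771407/1395075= 10491.75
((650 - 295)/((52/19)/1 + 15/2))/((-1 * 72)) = -6745/14004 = -0.48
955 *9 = 8595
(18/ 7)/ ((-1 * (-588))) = 3/ 686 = 0.00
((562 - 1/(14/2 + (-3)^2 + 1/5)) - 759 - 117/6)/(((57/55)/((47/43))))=-90689555/397062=-228.40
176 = 176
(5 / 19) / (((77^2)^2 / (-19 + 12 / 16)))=-365 / 2671631116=-0.00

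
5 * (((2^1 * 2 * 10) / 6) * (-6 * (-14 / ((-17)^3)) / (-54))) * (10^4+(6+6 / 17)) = 238151200 / 2255067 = 105.61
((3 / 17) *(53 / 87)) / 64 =53 / 31552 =0.00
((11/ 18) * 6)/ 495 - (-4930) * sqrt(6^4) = 23959801/ 135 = 177480.01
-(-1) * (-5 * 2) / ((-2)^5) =5 / 16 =0.31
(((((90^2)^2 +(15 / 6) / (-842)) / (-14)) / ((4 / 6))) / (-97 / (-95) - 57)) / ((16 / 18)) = 283399770587175 / 2006034688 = 141273.61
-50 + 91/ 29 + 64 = 497/ 29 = 17.14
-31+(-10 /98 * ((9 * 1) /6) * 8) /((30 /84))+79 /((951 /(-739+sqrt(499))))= -637858 /6657+79 * sqrt(499) /951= -93.96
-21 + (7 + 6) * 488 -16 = 6307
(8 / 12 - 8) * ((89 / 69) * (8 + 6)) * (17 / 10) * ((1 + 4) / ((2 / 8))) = -932008 / 207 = -4502.45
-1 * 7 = -7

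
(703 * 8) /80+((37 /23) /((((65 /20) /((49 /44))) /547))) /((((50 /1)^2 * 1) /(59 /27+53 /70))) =70.65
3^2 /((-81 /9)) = -1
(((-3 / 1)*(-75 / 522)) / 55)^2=25 / 407044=0.00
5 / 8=0.62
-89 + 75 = -14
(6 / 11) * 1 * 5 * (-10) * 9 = -2700 / 11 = -245.45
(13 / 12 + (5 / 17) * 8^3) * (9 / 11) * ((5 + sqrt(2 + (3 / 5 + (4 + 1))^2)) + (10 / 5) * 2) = 92823 * sqrt(834) / 3740 + 835407 / 748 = 1833.60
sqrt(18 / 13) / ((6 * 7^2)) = sqrt(26) / 1274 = 0.00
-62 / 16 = -31 / 8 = -3.88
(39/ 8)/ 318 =13/ 848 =0.02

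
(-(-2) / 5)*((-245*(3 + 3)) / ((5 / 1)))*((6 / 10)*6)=-10584 / 25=-423.36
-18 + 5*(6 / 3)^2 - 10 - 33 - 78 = -119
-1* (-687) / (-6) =-229 / 2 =-114.50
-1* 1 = -1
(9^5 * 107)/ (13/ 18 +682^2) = 13.58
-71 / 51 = -1.39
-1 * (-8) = 8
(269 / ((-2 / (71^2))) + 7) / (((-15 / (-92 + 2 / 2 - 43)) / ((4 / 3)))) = -24227468 / 3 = -8075822.67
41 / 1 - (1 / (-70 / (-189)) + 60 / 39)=4779 / 130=36.76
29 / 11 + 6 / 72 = 359 / 132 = 2.72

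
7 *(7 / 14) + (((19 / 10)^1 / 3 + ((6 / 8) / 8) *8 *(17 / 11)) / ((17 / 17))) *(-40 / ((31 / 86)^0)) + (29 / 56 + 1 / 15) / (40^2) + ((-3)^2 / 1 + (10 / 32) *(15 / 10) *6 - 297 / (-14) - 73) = -228454657 / 2112000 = -108.17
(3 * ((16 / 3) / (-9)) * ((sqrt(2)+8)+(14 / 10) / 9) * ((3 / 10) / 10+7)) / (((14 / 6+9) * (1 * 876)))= -258001 / 25130250-703 * sqrt(2) / 558450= -0.01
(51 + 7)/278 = 29/139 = 0.21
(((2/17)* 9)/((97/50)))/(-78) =-150/21437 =-0.01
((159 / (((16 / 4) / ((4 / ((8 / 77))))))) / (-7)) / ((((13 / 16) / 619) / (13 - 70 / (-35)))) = -32478930 / 13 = -2498379.23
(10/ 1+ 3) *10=130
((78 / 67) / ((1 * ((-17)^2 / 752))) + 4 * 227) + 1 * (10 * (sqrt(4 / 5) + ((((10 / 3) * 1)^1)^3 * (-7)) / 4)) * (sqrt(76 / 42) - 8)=17640260 / 19363 + 4 * (168 - sqrt(798)) * (4375 - 27 * sqrt(5)) / 567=5164.81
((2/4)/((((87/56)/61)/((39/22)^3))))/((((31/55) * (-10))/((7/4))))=-59101497/1740464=-33.96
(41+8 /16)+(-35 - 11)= -9 /2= -4.50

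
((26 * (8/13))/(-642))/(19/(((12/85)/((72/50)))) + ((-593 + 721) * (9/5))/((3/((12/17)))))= -680/6767001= -0.00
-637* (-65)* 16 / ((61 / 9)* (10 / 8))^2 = 9229.50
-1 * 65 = -65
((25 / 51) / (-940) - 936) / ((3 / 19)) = -170513087 / 28764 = -5928.00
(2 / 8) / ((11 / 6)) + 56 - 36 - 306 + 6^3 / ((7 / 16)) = 32009 / 154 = 207.85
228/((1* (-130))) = -114/65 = -1.75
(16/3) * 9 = 48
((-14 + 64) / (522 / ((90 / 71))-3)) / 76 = 125 / 77672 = 0.00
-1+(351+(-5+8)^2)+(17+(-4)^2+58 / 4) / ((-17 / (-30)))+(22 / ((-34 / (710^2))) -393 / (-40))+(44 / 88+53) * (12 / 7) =-1550036833 / 4760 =-325637.99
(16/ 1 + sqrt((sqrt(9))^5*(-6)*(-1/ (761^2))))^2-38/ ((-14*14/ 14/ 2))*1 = 864*sqrt(2)/ 761 + 1059801636/ 4053847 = 263.04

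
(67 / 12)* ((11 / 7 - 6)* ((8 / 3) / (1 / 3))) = -4154 / 21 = -197.81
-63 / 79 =-0.80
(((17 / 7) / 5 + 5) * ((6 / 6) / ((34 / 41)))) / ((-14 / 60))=-23616 / 833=-28.35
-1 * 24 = -24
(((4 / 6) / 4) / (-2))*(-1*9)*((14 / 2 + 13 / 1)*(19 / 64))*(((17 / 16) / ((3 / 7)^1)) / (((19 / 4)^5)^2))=609280 / 322687697779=0.00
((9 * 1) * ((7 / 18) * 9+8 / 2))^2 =18225 / 4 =4556.25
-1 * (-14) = 14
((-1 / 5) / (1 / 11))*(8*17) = -1496 / 5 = -299.20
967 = 967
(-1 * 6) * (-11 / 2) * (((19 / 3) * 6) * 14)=17556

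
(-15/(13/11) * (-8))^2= 1742400/169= 10310.06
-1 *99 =-99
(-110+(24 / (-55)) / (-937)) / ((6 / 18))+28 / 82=-696544108 / 2112935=-329.66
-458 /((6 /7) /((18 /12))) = -1603 /2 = -801.50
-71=-71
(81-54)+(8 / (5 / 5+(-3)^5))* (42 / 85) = 277527 / 10285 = 26.98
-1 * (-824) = 824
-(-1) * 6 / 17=6 / 17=0.35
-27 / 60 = -9 / 20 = -0.45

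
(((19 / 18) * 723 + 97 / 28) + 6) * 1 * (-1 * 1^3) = -772.63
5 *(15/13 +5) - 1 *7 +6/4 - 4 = 553/26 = 21.27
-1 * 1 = -1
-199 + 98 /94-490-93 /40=-1297731 /1880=-690.28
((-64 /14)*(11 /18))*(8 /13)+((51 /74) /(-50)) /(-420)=-104190011 /60606000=-1.72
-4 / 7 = -0.57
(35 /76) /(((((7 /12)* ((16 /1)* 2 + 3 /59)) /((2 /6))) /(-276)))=-81420 /35929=-2.27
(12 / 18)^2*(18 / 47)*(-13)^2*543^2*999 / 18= 22124289564 / 47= 470729565.19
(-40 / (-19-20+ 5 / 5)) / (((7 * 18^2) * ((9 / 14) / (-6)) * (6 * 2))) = -0.00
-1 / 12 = -0.08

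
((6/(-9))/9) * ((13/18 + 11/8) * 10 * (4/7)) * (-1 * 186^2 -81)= 5818030/189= 30783.23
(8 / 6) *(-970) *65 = -252200 / 3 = -84066.67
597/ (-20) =-597/ 20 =-29.85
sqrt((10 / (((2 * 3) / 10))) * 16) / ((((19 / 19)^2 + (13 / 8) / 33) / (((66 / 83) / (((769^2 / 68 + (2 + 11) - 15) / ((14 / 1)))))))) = 7372288 * sqrt(6) / 906190265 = 0.02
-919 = -919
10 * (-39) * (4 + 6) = -3900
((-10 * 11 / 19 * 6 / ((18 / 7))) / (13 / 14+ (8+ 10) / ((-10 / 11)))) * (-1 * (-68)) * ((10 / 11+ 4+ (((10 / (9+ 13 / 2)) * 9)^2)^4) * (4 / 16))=336587608017781539035400 / 21406712148731659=15723461.21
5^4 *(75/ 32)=46875/ 32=1464.84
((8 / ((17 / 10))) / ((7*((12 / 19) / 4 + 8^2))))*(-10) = -0.10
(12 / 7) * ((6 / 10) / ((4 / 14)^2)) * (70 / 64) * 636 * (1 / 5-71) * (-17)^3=60975552519 / 20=3048777625.95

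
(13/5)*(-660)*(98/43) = -168168/43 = -3910.88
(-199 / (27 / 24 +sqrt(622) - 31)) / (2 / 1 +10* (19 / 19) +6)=32* sqrt(622) / 783 +956 / 783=2.24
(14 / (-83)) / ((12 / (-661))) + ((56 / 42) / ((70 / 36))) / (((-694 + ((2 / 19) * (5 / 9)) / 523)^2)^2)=150202222954052107155175146693217307 / 16166135083443732726591146217802080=9.29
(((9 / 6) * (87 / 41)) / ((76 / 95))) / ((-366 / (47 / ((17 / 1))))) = -20445 / 680272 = -0.03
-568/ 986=-284/ 493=-0.58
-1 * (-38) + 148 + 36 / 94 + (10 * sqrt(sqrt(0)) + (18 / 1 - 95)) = 5141 / 47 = 109.38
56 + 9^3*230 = 167726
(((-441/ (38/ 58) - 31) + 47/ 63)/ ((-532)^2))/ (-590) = 841921/ 199880039520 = 0.00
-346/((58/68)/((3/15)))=-81.13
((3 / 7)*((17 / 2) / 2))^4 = 6765201 / 614656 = 11.01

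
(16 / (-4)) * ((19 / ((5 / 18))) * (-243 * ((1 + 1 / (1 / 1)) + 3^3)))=9640296 / 5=1928059.20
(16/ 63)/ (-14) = -8/ 441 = -0.02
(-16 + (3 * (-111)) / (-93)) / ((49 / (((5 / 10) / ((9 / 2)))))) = -0.03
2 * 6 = 12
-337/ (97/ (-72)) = 24264/ 97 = 250.14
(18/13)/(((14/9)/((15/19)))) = 1215/1729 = 0.70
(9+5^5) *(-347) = -1087498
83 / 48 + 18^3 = 280019 / 48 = 5833.73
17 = 17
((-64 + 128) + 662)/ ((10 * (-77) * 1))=-0.94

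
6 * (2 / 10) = 1.20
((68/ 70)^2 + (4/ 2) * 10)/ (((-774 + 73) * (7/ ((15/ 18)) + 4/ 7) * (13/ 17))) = -0.00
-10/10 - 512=-513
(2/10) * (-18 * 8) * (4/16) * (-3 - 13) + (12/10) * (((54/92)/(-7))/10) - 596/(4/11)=-12266671/8050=-1523.81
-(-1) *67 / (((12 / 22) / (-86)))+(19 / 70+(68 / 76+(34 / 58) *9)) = -1221576463 / 115710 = -10557.22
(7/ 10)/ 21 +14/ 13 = 433/ 390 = 1.11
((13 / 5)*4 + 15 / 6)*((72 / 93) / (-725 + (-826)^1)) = -516 / 80135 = -0.01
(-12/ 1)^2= 144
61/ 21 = 2.90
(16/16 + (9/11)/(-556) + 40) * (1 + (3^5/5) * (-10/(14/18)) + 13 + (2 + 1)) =-152418355/6116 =-24921.25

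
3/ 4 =0.75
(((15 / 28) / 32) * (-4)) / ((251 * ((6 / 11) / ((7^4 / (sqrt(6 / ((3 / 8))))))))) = -18865 / 64256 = -0.29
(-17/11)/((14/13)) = -221/154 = -1.44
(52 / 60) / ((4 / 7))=91 / 60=1.52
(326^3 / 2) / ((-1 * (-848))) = 4330747 / 212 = 20428.05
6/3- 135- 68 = -201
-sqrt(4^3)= -8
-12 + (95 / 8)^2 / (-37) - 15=-72961 / 2368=-30.81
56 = 56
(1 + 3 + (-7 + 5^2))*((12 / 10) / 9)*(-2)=-88 / 15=-5.87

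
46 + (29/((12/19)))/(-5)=2209/60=36.82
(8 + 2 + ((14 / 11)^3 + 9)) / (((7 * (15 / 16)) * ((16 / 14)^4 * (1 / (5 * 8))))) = 9615319 / 127776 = 75.25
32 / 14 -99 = -677 / 7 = -96.71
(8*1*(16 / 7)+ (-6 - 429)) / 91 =-2917 / 637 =-4.58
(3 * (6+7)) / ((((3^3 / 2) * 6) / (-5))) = -65 / 27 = -2.41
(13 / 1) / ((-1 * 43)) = -13 / 43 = -0.30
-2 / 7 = -0.29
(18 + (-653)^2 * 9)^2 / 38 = 14727933614601 / 38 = 387577200384.24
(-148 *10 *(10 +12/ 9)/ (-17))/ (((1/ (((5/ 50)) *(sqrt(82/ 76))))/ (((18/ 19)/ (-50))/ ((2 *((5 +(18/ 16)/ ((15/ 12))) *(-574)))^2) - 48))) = -12900398193199 *sqrt(1558)/ 103508262529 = -4919.40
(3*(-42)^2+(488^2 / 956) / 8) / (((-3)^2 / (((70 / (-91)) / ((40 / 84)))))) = -8905610 / 9321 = -955.44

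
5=5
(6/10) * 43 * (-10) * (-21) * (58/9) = 34916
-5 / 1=-5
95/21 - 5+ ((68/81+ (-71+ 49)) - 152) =-98452/567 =-173.64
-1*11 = -11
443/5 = 88.60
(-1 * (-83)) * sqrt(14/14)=83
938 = 938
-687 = -687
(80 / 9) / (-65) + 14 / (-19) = -1942 / 2223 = -0.87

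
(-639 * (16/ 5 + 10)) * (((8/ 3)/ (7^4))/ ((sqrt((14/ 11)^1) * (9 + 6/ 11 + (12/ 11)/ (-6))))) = -618552 * sqrt(154)/ 8655605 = -0.89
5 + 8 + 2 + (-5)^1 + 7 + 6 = 23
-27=-27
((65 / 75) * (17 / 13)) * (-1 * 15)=-17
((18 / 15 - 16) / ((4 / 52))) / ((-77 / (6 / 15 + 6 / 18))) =962 / 525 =1.83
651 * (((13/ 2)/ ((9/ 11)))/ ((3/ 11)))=341341/ 18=18963.39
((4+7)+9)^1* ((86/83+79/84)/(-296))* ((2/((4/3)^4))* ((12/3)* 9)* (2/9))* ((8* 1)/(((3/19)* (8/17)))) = -200306835/2751616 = -72.80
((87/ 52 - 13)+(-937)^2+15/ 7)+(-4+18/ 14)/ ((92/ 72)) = 7350261795/ 8372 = 877957.69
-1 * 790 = -790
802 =802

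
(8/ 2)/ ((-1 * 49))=-4/ 49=-0.08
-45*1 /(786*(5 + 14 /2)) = -5 /1048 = -0.00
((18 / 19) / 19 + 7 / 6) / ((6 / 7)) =18445 / 12996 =1.42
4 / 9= 0.44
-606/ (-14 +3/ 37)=22422/ 515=43.54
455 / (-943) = -455 / 943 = -0.48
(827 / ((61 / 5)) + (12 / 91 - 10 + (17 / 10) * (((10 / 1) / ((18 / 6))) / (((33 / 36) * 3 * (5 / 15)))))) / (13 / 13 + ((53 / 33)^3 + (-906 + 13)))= -12787185015 / 177115351777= -0.07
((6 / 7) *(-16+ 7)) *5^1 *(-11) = 2970 / 7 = 424.29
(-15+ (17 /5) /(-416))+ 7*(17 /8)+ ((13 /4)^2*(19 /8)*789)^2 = 417203529681841 /1064960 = 391755117.26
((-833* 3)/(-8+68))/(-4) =833/80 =10.41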